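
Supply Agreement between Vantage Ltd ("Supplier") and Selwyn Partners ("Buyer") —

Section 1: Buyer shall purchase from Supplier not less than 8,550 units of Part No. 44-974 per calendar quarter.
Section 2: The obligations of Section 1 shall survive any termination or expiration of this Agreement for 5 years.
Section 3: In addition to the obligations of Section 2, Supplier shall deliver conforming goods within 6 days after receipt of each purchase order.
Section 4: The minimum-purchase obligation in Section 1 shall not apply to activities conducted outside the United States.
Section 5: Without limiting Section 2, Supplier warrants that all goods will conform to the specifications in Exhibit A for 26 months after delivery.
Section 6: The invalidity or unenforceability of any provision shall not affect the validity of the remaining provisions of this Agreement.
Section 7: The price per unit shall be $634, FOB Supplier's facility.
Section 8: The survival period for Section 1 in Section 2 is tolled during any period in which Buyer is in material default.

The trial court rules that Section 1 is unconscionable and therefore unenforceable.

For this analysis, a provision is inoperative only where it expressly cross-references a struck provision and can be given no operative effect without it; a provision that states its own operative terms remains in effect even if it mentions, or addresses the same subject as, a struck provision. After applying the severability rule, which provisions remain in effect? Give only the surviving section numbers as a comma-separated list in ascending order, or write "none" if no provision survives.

3, 5, 6, 7

Section 1 is struck. Section 2 has no operative effect of its own apart from Section 1 and is therefore inoperative. The whole of Section 4 is the carve-out from the minimum-purchase obligation, defined by reference to Section 1, so Section 4 cannot stand once Section 1 is removed. Section 8 does nothing except set the tolling of the survival period for Section 1 by reference to Section 2; with Section 2 gone it has no independent effect and is inoperative. Although Section 5 refers to Section 2, its operative terms do not depend on Section 2, so it remains in effect. Section 3 mentions Section 2 but its own obligation stands independently of Section 2, so Section 3 is not affected. Section 6 is a severability clause and preserves every provision that can still be given independent effect. Section 3, Section 5, Section 6, and Section 7 remain in effect.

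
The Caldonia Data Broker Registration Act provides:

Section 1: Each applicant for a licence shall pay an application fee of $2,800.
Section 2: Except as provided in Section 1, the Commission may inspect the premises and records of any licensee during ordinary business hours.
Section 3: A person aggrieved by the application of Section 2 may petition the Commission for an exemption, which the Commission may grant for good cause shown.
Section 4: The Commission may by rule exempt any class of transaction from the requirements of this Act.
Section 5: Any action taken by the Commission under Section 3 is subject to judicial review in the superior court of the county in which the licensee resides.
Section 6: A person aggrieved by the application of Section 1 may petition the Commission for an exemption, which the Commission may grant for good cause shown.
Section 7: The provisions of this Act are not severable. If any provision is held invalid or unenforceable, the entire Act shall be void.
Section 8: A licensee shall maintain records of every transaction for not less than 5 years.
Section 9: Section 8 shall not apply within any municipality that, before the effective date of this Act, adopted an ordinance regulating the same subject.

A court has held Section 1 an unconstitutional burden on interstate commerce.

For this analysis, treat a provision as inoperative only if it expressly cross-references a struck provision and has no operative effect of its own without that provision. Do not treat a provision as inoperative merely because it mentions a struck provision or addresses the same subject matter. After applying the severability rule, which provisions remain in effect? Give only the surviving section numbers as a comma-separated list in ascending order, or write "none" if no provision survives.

Section 1 is struck. Section 6 has no operative effect of its own apart from Section 1 and is therefore inoperative. Section 7 provides that the Act is not severable, so the invalidity of any one provision voids the entire Act. No provision of the Act survives.

none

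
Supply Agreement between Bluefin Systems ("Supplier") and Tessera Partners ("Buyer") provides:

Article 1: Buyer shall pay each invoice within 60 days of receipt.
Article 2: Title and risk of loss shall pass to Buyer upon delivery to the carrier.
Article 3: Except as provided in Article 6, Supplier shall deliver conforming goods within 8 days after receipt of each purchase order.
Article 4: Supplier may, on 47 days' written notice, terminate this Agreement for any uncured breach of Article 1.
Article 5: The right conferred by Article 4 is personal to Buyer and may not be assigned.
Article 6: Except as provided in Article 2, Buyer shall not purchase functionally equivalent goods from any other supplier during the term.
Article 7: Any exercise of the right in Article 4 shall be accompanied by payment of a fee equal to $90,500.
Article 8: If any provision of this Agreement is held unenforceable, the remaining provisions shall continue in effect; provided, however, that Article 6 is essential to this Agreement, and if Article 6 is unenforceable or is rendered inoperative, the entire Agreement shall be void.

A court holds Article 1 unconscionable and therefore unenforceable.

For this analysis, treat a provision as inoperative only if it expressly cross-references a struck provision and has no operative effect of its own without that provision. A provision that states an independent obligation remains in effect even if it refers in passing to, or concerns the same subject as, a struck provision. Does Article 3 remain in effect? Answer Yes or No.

Article 1 is struck. The only function of Article 4 is the termination right for breach of Article 1, so it cannot stand once Article 1 is removed. Article 5 operates only by reference to Article 4, so it falls with Article 4. Article 7 has no operative effect of its own apart from Article 4 and is therefore inoperative. Article 8 makes Article 6 an essential term, but Article 6 is unaffected, so the severability proviso in Article 8 preserves the remaining provisions. The provisions still in force are Article 2, Article 3, Article 6, and Article 8. Article 3 is among the surviving provisions, so the answer is yes.

Yes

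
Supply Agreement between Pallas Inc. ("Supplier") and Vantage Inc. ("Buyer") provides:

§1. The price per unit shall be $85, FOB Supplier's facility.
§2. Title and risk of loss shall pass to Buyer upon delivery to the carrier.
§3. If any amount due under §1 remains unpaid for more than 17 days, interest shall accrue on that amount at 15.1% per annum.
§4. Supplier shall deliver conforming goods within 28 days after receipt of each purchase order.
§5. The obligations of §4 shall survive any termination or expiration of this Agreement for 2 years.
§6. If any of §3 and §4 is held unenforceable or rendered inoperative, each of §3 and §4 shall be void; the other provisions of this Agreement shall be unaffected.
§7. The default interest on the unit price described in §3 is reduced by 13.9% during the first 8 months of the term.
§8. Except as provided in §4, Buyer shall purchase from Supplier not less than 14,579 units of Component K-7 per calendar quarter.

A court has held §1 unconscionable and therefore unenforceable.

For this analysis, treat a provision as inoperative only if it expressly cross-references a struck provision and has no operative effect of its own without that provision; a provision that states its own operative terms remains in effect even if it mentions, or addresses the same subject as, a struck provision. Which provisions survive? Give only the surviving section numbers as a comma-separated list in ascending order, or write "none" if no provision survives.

2, 6, 8

§1 is struck. The whole of §3 is the default interest on the unit price, defined by reference to §1, so §3 cannot stand once §1 is removed. §7 has no operative effect of its own apart from §3 and is therefore inoperative. §8 mentions §4 but its own obligation stands independently of §4, so §8 is not affected. §6 declares §3 and §4 mutually dependent; since one of them has fallen, all of them are of no effect. That brings down §4 as well. §5 in turn depends solely on a provision now struck and likewise falls. The remainder continues in force under §6. That leaves §2, §6, and §8 in effect.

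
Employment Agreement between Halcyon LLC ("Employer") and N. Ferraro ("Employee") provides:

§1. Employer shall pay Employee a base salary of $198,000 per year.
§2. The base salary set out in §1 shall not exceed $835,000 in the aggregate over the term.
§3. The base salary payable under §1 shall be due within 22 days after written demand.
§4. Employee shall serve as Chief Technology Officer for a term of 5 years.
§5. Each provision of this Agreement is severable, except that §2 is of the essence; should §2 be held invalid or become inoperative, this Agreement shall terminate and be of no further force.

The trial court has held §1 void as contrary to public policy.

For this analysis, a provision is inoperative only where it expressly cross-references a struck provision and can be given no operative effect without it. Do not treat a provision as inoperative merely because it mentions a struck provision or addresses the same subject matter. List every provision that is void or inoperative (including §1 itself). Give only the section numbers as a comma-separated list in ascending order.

§1 is struck. The whole of §2 is the aggregate cap on the base salary, defined by reference to §1, so §2 cannot stand once §1 is removed. §3 operates only by reference to §1, so it falls with §1. §5 makes §2 an essential term, and §2 has been rendered inoperative by the cascade; under §5, the entire Agreement is therefore void. No provision of the Agreement survives.

1, 2, 3, 4, 5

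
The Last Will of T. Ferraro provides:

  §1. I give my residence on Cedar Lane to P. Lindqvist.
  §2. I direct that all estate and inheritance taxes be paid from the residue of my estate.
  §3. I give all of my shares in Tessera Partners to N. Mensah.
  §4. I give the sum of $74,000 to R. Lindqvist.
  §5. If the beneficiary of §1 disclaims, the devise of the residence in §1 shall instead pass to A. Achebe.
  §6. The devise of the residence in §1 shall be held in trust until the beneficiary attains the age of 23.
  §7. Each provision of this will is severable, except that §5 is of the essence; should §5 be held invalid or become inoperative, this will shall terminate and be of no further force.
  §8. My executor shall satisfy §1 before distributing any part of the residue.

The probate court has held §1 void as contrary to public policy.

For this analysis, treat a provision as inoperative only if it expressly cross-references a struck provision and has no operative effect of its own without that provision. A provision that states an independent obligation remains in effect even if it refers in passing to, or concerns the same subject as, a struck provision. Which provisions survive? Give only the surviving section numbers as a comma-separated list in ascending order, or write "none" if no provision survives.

§1 is struck. The only function of §5 is the alternative disposition for §1, so it cannot stand once §1 is removed. §6 has no operative effect of its own apart from §1 and is therefore inoperative. §8 has no operative effect of its own apart from §1 and is therefore inoperative. §7 makes §5 an essential term, and §5 has been rendered inoperative by the cascade; under §7, the entire will is therefore void. No provision of the will survives.

none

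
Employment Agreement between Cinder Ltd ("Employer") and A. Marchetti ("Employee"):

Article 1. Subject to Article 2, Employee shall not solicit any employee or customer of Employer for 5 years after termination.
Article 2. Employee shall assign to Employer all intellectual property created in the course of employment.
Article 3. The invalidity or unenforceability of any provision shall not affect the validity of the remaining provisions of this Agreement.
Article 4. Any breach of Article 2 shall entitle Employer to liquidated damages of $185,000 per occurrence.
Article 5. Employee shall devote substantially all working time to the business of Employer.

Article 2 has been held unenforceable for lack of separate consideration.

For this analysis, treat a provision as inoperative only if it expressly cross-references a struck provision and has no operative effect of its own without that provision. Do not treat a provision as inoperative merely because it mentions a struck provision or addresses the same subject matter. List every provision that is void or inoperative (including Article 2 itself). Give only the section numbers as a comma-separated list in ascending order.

Article 2 is struck. The whole of Article 4 is the liquidated-damages amount, defined by reference to Article 2, so Article 4 cannot stand once Article 2 is removed. Article 1 mentions Article 2 but its own obligation stands independently of Article 2, so Article 1 is not affected. Under the severability clause in Article 3, the remaining provisions continue in force. The provisions still in force are Article 1, Article 3, and Article 5.

2, 4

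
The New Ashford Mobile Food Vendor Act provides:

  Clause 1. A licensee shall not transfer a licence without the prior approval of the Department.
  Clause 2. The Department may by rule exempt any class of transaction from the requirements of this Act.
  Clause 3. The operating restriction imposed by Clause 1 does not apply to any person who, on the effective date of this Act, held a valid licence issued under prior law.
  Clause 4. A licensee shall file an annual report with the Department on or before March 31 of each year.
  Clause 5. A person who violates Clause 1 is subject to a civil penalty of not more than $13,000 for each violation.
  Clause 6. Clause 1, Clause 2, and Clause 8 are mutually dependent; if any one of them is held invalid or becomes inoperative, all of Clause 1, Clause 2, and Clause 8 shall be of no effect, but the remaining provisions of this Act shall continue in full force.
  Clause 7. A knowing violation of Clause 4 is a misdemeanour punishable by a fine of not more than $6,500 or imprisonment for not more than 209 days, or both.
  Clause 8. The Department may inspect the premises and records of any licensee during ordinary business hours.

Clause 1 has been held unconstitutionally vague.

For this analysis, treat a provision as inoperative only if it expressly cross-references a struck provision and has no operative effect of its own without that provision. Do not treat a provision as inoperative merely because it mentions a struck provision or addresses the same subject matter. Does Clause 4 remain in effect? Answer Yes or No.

Yes

Clause 1 is struck. The only function of Clause 3 is the grandfather exemption from Clause 1, so it cannot stand once Clause 1 is removed. The only function of Clause 5 is the civil penalty for violating Clause 1, so it cannot stand once Clause 1 is removed. Clause 6 declares Clause 1, Clause 2, and Clause 8 mutually dependent; since one of them has fallen, all of them are of no effect. That brings down Clause 2 and Clause 8 as well. The remainder continues in force under Clause 6. Clause 4, Clause 6, and Clause 7 remain in effect. Clause 4 is among the surviving provisions, so the answer is yes.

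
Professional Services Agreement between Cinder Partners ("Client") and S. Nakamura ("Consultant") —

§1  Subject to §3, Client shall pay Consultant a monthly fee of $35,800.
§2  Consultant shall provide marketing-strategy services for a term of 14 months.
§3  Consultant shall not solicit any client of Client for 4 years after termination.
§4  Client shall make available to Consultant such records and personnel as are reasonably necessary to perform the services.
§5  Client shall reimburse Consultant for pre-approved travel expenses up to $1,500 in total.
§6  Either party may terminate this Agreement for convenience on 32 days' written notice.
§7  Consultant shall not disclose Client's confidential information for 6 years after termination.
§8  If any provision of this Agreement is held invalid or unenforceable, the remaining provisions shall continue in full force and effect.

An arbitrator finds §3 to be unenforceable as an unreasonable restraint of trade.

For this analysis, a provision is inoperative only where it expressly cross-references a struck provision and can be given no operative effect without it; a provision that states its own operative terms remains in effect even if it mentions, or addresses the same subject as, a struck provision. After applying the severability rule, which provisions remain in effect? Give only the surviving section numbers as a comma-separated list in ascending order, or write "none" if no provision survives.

1, 2, 4, 5, 6, 7, 8

§3 is struck. §1 mentions §3 but its own obligation stands independently of §3, so §1 is not affected. No other provision's operative terms depend on §3. Under the severability clause in §8, the remaining provisions continue in force. §1, §2, §4, §5, §6, §7, and §8 remain in effect.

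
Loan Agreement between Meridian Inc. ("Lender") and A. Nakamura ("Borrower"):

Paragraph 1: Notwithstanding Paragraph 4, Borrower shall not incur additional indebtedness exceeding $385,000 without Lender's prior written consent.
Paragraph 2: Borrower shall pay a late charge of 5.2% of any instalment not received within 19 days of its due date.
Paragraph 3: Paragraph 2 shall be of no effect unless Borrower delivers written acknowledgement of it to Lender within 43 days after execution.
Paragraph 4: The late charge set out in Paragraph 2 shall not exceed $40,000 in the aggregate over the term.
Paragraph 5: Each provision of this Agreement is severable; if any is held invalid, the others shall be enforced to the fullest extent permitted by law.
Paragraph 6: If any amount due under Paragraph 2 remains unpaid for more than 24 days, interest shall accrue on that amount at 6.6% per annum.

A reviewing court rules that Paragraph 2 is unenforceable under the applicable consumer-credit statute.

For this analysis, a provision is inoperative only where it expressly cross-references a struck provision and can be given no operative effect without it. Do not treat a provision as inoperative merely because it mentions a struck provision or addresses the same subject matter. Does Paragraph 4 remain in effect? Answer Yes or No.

Paragraph 2 is struck. Paragraph 3 operates only by reference to Paragraph 2, so it falls with Paragraph 2. The whole of Paragraph 4 is the aggregate cap on the late charge, defined by reference to Paragraph 2, so Paragraph 4 cannot stand once Paragraph 2 is removed. Paragraph 6 has no operative effect of its own apart from Paragraph 2 and is therefore inoperative. Although Paragraph 1 refers to Paragraph 4, its operative terms do not depend on Paragraph 4, so it remains in effect. Under the severability clause in Paragraph 5, the remaining provisions continue in force. That leaves Paragraph 1 and Paragraph 5 in effect. Paragraph 4 is among the inoperative provisions, so the answer is no.

No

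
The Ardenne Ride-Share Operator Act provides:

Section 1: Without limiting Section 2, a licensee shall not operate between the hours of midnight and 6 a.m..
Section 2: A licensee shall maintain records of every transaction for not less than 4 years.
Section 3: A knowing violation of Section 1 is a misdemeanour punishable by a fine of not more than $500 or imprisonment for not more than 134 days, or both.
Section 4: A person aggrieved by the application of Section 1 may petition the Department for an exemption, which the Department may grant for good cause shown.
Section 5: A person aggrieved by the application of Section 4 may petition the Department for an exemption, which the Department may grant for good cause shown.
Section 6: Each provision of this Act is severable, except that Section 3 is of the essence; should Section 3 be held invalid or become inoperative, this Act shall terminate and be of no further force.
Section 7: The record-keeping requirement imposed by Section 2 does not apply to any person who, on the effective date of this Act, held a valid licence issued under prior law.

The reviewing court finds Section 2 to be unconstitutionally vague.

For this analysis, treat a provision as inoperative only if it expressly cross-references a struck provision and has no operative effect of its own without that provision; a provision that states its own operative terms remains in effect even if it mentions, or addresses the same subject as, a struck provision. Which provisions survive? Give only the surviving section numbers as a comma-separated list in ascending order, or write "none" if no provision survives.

1, 3, 4, 5, 6

Section 2 is struck. Section 7 merely fixes the grandfather exemption from Section 2; with Section 2 gone it has nothing to operate on and falls away. Although Section 1 refers to Section 2, its operative terms do not depend on Section 2, so it remains in effect. Section 6 makes Section 3 an essential term, but Section 3 is unaffected, so the severability proviso in Section 6 preserves the remaining provisions. Section 1, Section 3, Section 4, Section 5, and Section 6 remain in effect.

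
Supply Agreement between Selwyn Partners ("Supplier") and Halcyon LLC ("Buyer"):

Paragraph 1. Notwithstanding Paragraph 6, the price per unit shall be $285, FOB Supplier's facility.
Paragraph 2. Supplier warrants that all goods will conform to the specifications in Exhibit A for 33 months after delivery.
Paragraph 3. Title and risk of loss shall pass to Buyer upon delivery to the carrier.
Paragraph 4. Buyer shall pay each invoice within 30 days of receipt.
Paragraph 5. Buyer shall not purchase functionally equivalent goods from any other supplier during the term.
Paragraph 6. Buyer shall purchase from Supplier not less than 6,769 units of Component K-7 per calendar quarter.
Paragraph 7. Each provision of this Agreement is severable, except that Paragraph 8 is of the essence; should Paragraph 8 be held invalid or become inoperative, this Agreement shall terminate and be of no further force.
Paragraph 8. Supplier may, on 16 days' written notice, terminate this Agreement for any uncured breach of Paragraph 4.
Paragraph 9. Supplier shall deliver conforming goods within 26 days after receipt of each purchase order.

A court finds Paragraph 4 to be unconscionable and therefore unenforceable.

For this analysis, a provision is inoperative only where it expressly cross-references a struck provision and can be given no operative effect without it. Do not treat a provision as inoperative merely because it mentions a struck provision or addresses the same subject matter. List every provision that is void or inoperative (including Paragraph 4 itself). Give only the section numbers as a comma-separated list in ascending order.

1, 2, 3, 4, 5, 6, 7, 8, 9

Paragraph 4 is struck. Paragraph 8 merely fixes the termination right for breach of Paragraph 4; with Paragraph 4 gone it has nothing to operate on and falls away. Paragraph 7 makes Paragraph 8 an essential term, and Paragraph 8 has been rendered inoperative by the cascade; under Paragraph 7, the entire Agreement is therefore void. No provision of the Agreement survives.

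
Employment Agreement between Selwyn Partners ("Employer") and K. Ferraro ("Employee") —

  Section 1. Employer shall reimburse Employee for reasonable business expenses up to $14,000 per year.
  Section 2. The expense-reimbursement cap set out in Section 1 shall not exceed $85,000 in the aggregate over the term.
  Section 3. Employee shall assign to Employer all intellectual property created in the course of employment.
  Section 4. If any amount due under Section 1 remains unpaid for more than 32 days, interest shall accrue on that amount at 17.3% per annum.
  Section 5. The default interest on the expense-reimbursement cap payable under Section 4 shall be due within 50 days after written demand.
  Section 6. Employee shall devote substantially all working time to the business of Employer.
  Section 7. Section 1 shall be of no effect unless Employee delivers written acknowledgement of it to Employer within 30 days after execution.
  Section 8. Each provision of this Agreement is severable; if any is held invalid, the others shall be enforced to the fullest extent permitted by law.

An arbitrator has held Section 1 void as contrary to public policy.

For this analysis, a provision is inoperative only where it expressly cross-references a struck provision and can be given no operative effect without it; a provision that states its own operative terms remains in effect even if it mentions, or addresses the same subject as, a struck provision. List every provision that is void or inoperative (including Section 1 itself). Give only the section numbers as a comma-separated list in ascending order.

Section 1 is struck. Section 2 has no operative effect of its own apart from Section 1 and is therefore inoperative. Section 4 has no operative effect of its own apart from Section 1 and is therefore inoperative. The only function of Section 7 is the acknowledgement condition for Section 1, so it cannot stand once Section 1 is removed. Section 5 does nothing except set the payment deadline for the default interest on the expense-reimbursement cap by reference to Section 4; with Section 4 gone it has no independent effect and is inoperative. Section 8 is a severability clause and preserves every provision that can still be given independent effect. The provisions still in force are Section 3, Section 6, and Section 8.

1, 2, 4, 5, 7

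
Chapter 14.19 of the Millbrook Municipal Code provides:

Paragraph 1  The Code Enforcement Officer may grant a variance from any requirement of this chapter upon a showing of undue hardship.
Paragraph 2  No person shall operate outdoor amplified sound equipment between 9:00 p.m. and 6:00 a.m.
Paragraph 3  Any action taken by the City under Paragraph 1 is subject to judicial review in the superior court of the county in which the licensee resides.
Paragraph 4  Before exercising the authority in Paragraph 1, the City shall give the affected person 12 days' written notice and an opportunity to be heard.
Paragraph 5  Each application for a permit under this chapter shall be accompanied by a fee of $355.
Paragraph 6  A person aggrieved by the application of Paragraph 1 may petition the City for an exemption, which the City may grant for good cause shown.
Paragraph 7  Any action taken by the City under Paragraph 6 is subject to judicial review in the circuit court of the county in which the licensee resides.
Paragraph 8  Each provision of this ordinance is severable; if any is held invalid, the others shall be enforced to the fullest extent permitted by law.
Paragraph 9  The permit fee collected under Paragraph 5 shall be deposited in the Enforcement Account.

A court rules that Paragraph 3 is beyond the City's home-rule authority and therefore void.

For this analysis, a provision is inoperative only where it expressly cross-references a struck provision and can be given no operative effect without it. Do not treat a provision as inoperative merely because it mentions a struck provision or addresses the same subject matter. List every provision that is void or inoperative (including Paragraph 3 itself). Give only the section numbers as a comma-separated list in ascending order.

Paragraph 3 is struck. No other provision's operative terms depend on Paragraph 3. Paragraph 8 is a severability clause and preserves every provision that can still be given independent effect. The provisions still in force are Paragraph 1, Paragraph 2, Paragraph 4, Paragraph 5, Paragraph 6, Paragraph 7, Paragraph 8, and Paragraph 9.

3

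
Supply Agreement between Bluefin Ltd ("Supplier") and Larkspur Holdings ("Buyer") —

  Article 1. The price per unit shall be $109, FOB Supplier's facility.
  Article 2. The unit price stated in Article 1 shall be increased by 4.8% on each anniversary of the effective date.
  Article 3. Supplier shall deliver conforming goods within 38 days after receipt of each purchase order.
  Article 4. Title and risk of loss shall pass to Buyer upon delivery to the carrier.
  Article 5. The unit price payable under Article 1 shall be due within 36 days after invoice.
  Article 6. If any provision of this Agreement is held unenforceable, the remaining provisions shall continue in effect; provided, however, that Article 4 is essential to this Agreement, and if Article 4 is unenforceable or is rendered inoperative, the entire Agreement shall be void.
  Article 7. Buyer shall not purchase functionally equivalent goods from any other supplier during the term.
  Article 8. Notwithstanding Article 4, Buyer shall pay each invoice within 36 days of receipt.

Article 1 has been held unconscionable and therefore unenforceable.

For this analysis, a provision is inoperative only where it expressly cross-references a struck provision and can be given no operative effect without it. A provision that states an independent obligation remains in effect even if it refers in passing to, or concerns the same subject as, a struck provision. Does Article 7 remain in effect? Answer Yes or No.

Yes

Article 1 is struck. Article 2 does nothing except set the escalation of the unit price by reference to Article 1; with Article 1 gone it has no independent effect and is inoperative. The whole of Article 5 is the payment deadline for the unit price, defined by reference to Article 1, so Article 5 cannot stand once Article 1 is removed. Article 6 makes Article 4 an essential term, but Article 4 is unaffected, so the severability proviso in Article 6 preserves the remaining provisions. Article 3, Article 4, Article 6, Article 7, and Article 8 remain in effect. Article 7 is among the surviving provisions, so the answer is yes.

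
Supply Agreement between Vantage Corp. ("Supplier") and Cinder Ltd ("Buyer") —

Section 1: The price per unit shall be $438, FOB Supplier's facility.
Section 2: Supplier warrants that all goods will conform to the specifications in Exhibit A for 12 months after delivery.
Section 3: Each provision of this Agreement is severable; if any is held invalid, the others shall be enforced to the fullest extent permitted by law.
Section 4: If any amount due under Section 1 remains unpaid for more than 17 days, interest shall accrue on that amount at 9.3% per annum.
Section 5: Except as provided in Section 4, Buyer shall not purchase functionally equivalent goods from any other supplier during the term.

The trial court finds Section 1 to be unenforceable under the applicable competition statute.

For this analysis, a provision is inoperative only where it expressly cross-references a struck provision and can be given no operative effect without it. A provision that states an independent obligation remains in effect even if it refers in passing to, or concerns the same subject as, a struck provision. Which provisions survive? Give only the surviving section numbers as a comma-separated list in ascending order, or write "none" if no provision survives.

Section 1 is struck. Section 4 has no operative effect of its own apart from Section 1 and is therefore inoperative. Although Section 5 refers to Section 4, its operative terms do not depend on Section 4, so it remains in effect. Under the severability clause in Section 3, the remaining provisions continue in force. The provisions still in force are Section 2, Section 3, and Section 5.

2, 3, 5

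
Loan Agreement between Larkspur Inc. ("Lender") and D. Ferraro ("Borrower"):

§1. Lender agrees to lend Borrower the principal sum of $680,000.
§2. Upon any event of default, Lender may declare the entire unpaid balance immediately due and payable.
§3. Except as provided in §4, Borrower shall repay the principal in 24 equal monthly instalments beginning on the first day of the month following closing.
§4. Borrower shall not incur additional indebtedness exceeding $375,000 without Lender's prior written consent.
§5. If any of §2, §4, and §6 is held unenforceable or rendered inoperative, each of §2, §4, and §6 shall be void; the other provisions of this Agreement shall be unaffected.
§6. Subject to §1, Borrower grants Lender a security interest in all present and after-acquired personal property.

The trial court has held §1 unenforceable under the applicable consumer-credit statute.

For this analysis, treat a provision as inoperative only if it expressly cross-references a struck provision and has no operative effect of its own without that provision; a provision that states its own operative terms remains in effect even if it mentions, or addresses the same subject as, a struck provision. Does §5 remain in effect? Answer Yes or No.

§1 is struck. §6 mentions §1 but its own obligation stands independently of §1, so §6 is not affected. No other provision's operative terms depend on §1. §5 ties §2, §4, and §6 together, but none of those is affected here; the remaining provisions continue in force under §5. That leaves §2, §3, §4, §5, and §6 in effect. §5 is among the surviving provisions, so the answer is yes.

Yes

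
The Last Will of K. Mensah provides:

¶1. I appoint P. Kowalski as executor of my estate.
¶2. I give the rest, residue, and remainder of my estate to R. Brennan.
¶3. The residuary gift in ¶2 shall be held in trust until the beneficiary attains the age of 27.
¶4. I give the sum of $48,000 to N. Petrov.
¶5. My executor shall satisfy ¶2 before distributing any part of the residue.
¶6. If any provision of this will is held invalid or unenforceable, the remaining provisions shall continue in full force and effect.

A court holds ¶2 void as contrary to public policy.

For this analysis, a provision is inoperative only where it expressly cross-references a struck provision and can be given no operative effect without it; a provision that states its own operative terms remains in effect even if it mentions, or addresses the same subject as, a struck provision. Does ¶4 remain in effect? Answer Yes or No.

¶2 is struck. ¶3 has no operative effect of its own apart from ¶2 and is therefore inoperative. ¶5 merely fixes the priority direction for ¶2; with ¶2 gone it has nothing to operate on and falls away. ¶6 is a severability clause and preserves every provision that can still be given independent effect. That leaves ¶1, ¶4, and ¶6 in effect. ¶4 is among the surviving provisions, so the answer is yes.

Yes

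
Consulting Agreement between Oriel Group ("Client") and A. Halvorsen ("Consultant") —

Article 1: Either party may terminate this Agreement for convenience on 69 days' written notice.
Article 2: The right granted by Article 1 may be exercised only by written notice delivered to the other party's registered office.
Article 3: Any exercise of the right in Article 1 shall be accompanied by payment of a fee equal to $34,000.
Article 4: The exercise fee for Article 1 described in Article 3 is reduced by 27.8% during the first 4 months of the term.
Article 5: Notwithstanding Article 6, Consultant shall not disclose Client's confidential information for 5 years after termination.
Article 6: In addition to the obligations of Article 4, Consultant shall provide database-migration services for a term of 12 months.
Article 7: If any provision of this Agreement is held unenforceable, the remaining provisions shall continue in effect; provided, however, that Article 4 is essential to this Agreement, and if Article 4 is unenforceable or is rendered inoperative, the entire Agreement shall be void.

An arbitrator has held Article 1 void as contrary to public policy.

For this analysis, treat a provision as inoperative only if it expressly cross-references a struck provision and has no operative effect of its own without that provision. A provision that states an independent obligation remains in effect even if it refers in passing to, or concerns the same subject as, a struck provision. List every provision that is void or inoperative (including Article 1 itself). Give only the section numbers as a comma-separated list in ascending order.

Article 1 is struck. The only function of Article 2 is the notice requirement for Article 1, so it cannot stand once Article 1 is removed. The only function of Article 3 is the exercise fee for Article 1, so it cannot stand once Article 1 is removed. The whole of Article 4 is the introductory reduction to the exercise fee for Article 1, defined by reference to Article 3, so Article 4 cannot stand once Article 3 is removed. Article 7 makes Article 4 an essential term, and Article 4 has been rendered inoperative by the cascade; under Article 7, the entire Agreement is therefore void. No provision of the Agreement survives.

1, 2, 3, 4, 5, 6, 7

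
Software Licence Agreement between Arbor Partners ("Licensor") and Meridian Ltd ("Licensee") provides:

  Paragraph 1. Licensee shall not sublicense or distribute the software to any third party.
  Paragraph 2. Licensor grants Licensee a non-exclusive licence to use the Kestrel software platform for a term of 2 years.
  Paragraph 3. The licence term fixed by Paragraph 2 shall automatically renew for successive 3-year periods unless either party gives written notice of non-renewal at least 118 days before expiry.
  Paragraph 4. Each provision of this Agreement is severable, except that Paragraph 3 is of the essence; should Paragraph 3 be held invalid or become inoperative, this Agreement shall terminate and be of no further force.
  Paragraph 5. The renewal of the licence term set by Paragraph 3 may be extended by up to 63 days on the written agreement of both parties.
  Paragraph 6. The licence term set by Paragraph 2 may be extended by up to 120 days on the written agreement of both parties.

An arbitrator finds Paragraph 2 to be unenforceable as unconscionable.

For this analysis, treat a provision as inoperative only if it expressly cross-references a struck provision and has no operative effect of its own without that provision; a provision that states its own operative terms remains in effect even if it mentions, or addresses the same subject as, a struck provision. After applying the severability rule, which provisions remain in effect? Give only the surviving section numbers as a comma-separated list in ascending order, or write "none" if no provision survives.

Paragraph 2 is struck. Paragraph 3 does nothing except set the renewal of the licence term by reference to Paragraph 2; with Paragraph 2 gone it has no independent effect and is inoperative. Paragraph 6 does nothing except set the extension of the licence term by reference to Paragraph 2; with Paragraph 2 gone it has no independent effect and is inoperative. The whole of Paragraph 5 is the extension of the renewal of the licence term, defined by reference to Paragraph 3, so Paragraph 5 cannot stand once Paragraph 3 is removed. Paragraph 4 makes Paragraph 3 an essential term, and Paragraph 3 has been rendered inoperative by the cascade; under Paragraph 4, the entire Agreement is therefore void. No provision of the Agreement survives.

none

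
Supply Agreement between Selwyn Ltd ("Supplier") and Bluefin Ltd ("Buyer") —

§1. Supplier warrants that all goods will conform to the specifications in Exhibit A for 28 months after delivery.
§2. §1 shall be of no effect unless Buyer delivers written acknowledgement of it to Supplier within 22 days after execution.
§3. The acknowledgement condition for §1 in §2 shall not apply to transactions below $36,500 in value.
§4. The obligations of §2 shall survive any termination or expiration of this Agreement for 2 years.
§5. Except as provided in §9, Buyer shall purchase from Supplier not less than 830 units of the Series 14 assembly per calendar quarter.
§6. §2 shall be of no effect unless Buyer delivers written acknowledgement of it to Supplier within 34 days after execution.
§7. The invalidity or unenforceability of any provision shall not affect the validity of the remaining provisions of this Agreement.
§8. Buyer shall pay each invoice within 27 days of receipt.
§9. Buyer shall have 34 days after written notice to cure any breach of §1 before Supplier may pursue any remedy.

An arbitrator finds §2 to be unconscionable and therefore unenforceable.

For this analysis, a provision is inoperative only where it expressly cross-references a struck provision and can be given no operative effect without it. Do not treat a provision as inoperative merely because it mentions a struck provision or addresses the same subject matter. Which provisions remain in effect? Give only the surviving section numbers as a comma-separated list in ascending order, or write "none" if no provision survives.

1, 5, 7, 8, 9

§2 is struck. §3 has no operative effect of its own apart from §2 and is therefore inoperative. The only function of §4 is the survival period for §2, so it cannot stand once §2 is removed. §6 merely fixes the acknowledgement condition for §2; with §2 gone it has nothing to operate on and falls away. Under the severability clause in §7, the remaining provisions continue in force. The provisions still in force are §1, §5, §7, §8, and §9.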